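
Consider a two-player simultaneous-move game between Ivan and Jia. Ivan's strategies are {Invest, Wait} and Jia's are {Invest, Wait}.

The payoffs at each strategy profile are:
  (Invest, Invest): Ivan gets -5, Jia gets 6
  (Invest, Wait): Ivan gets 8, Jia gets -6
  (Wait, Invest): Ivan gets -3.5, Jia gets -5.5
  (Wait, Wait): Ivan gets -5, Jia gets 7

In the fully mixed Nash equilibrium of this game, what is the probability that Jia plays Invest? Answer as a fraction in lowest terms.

26/29

Let q be the probability that Jia plays Invest. In a completely mixed equilibrium, Ivan must be indifferent between Invest and Wait.
Ivan's expected payoff from Invest is −5q + 8(1−q); from Wait it is −3.5q − 5(1−q).
Setting these equal: −13q + 8 = 1.5q − 5, so q = 26/29.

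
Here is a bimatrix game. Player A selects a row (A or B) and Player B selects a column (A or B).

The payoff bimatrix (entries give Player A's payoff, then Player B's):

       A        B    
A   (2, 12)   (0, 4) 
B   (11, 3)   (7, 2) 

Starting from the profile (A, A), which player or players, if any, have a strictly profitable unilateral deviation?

Player A at (A, A) earns 2; deviating to B yields 11 — a strict improvement.
Player B earns 12; deviating to B yields 4 — not better.
Only Player A has a strictly profitable deviation.

Player A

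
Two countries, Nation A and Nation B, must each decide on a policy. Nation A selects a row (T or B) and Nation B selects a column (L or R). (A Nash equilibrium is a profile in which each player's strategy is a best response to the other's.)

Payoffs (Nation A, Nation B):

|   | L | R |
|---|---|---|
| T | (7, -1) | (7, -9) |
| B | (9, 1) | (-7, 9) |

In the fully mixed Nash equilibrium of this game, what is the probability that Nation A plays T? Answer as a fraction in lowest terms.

1/2

Let r be the probability that Nation A plays T. In a completely mixed equilibrium, Nation B must be indifferent between L and R.
Nation B's expected payoff from L is −r + (1−r); from R it is −9r + 9(1−r).
Setting these equal: −2r + 1 = −18r + 9, so r = 1/2.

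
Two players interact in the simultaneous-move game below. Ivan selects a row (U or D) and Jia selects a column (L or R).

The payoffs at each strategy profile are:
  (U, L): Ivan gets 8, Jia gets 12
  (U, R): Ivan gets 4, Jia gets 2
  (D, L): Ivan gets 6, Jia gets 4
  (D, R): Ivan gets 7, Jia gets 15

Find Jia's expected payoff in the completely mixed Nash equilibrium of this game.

First find x, the probability Ivan plays U, from Jia's indifference between L and R: 12x + 4(1−x) = 2x + 15(1−x), giving x = 11/21.
Since Jia is indifferent in equilibrium, Jia's expected payoff equals the payoff from either column against (11/21, 10/21). Using L: 12(11/21) + 4(10/21) = 172/21.

172/21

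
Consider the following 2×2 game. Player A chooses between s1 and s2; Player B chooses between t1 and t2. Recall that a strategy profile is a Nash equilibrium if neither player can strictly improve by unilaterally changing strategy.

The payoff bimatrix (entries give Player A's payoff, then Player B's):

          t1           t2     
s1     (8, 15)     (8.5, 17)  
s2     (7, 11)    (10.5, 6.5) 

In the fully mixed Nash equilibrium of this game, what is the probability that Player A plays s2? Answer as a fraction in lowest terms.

Let r be the probability that Player A plays s1. In a completely mixed equilibrium, Player B must be indifferent between t1 and t2.
Player B's expected payoff from t1 is 15r + 11(1−r); from t2 it is 17r + 6.5(1−r).
Setting these equal: 4r + 11 = 10.5r + 6.5, so r = 9/13.
Therefore Player A plays s2 with probability 1 − 9/13 = 4/13.

4/13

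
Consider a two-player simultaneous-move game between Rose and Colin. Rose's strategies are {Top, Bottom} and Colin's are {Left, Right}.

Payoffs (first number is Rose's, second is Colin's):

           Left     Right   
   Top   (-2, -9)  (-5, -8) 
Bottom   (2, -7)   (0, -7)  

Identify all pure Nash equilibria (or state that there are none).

(Bottom, Left) and (Bottom, Right)

(Top, Left): Rose prefers Bottom (2 > -2); Colin prefers Right (-8 > -9) — not an equilibrium.
(Top, Right): Rose prefers Bottom (0 > -5) — not an equilibrium.
(Bottom, Left): Rose gets 2 ≥ -2 from Top, and Colin gets -7 ≥ -7 from Right — Nash equilibrium.
(Bottom, Right): Rose gets 0 ≥ -5 from Top, and Colin gets -7 ≥ -7 from Left — Nash equilibrium.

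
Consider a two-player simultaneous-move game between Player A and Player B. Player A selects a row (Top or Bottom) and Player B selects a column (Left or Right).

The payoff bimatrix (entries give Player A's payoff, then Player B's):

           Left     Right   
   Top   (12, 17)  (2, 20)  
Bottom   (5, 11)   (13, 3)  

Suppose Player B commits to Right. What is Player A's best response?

Bottom

Against Right, Player A earns 2 from Top and 13 from Bottom.
So Bottom is the best response.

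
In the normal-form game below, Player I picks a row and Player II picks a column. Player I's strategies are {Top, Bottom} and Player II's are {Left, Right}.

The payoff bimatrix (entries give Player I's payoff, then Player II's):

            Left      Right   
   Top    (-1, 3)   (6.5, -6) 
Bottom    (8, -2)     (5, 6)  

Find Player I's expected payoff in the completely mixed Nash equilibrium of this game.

38/7

First find y, the probability Player II plays Left, from Player I's indifference between Top and Bottom: −y + 6.5(1−y) = 8y + 5(1−y), giving y = 1/7.
Since Player I is indifferent in equilibrium, Player I's expected payoff equals the payoff from either row against (1/7, 6/7). Using Top: −(1/7) + 6.5(6/7) = 38/7.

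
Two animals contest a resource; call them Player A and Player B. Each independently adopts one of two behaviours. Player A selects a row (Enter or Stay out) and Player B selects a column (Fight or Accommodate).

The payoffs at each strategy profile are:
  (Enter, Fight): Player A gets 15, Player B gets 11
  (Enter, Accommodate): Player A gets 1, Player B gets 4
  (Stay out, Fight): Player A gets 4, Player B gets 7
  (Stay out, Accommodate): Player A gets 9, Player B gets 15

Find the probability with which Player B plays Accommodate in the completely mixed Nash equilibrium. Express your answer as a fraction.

11/19

Let q be the probability that Player B plays Fight. In a completely mixed equilibrium, Player A must be indifferent between Enter and Stay out.
Player A's expected payoff from Enter is 15q + (1−q); from Stay out it is 4q + 9(1−q).
Setting these equal: 14q + 1 = −5q + 9, so q = 8/19.
Therefore Player B plays Accommodate with probability 1 − 8/19 = 11/19.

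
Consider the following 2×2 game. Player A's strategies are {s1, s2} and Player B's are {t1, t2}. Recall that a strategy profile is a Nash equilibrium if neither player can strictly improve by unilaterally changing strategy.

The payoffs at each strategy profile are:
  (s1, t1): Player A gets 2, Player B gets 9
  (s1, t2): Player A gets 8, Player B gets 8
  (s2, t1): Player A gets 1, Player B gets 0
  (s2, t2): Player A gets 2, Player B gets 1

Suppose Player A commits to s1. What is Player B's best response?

t1

Against s1, Player B earns 9 from t1 and 8 from t2.
So t1 is the best response.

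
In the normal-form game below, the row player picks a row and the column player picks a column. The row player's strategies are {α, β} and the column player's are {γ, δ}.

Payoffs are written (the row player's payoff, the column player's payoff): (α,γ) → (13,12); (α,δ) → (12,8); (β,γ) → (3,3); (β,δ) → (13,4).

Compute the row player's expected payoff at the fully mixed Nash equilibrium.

133/11

First find y, the probability the column player plays γ, from the row player's indifference between α and β: 13y + 12(1−y) = 3y + 13(1−y), giving y = 1/11.
Since the row player is indifferent in equilibrium, the row player's expected payoff equals the payoff from either row against (1/11, 10/11). Using α: 13(1/11) + 12(10/11) = 133/11.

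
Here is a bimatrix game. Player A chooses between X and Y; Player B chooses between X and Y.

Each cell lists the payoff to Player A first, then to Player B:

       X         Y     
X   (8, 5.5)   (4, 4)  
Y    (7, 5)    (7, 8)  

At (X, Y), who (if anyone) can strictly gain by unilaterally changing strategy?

Both

Player A at (X, Y) earns 4; deviating to Y yields 7 — a strict improvement.
Player B earns 4; deviating to X yields 5.5 — a strict improvement.
Both Player A and Player B have strictly profitable deviations.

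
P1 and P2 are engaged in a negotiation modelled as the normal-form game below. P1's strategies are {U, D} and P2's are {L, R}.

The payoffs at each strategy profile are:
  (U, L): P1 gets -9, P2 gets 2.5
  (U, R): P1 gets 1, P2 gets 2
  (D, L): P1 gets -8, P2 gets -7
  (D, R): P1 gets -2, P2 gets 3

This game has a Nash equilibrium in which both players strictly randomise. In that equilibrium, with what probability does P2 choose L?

3/4

Let c be the probability that P2 plays L. In a completely mixed equilibrium, P1 must be indifferent between U and D.
P1's expected payoff from U is −9c + (1−c); from D it is −8c − 2(1−c).
Setting these equal: −10c + 1 = −6c − 2, so c = 3/4.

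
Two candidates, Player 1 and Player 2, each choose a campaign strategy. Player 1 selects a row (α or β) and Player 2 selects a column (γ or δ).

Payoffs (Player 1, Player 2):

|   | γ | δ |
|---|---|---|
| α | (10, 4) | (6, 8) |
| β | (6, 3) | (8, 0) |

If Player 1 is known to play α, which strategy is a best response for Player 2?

δ

Against α, Player 2 earns 4 from γ and 8 from δ.
So δ is the best response.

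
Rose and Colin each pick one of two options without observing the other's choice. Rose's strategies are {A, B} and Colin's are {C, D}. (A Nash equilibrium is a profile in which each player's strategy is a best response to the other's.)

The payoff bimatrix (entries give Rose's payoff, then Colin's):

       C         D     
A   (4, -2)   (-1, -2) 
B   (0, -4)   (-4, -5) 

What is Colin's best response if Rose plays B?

Against B, Colin earns -4 from C and -5 from D.
So C is the best response.

C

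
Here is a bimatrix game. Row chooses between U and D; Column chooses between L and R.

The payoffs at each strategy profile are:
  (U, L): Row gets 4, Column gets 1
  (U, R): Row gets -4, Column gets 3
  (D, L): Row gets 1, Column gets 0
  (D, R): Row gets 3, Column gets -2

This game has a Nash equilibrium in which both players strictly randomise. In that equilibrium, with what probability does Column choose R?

Let y be the probability that Column plays L. In a completely mixed equilibrium, Row must be indifferent between U and D.
Row's expected payoff from U is 4y − 4(1−y); from D it is y + 3(1−y).
Setting these equal: 8y − 4 = −2y + 3, so y = 7/10.
Therefore Column plays R with probability 1 − 7/10 = 3/10.

3/10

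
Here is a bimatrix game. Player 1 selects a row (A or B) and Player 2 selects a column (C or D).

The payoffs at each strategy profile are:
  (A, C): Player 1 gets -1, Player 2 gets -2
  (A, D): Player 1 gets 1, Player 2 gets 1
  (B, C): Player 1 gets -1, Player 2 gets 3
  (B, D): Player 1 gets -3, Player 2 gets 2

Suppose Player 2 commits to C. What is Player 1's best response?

Against C, Player 1 earns -1 from A and -1 from B.
So either strategy is a best response.

either — both A and B are best responses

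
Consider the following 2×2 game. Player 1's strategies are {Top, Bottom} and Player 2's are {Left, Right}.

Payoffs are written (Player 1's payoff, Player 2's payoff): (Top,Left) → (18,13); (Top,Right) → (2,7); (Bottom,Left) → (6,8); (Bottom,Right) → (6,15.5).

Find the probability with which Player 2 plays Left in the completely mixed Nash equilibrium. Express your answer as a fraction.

1/4

Let q be the probability that Player 2 plays Left. In a completely mixed equilibrium, Player 1 must be indifferent between Top and Bottom.
Player 1's expected payoff from Top is 18q + 2(1−q); from Bottom it is 6q + 6(1−q).
Setting these equal: 16q + 2 = 6, so q = 1/4.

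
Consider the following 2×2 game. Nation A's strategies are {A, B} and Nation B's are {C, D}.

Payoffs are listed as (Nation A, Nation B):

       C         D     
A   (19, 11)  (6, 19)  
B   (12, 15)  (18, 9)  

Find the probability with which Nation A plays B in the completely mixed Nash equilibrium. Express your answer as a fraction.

Let r be the probability that Nation A plays A. In a completely mixed equilibrium, Nation B must be indifferent between C and D.
Nation B's expected payoff from C is 11r + 15(1−r); from D it is 19r + 9(1−r).
Setting these equal: −4r + 15 = 10r + 9, so r = 3/7.
Therefore Nation A plays B with probability 1 − 3/7 = 4/7.

4/7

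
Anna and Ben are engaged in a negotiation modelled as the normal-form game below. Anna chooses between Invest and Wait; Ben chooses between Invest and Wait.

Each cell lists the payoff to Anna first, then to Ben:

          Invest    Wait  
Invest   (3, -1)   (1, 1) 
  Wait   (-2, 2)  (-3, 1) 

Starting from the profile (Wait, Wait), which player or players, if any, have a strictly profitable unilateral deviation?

Both

Anna at (Wait, Wait) earns -3; deviating to Invest yields 1 — a strict improvement.
Ben earns 1; deviating to Invest yields 2 — a strict improvement.
Both Anna and Ben have strictly profitable deviations.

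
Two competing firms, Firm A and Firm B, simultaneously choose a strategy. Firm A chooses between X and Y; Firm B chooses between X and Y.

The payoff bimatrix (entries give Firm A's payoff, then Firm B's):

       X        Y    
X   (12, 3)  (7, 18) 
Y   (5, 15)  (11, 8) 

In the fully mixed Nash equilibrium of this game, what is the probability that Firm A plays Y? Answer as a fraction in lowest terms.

15/22

Let r be the probability that Firm A plays X. In a completely mixed equilibrium, Firm B must be indifferent between X and Y.
Firm B's expected payoff from X is 3r + 15(1−r); from Y it is 18r + 8(1−r).
Setting these equal: −12r + 15 = 10r + 8, so r = 7/22.
Therefore Firm A plays Y with probability 1 − 7/22 = 15/22.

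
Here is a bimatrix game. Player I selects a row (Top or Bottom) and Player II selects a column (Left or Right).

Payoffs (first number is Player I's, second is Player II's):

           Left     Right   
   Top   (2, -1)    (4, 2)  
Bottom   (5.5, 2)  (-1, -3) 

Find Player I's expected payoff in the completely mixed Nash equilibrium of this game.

48/17

First find y, the probability Player II plays Left, from Player I's indifference between Top and Bottom: 2y + 4(1−y) = 5.5y − (1−y), giving y = 10/17.
Since Player I is indifferent in equilibrium, Player I's expected payoff equals the payoff from either row against (10/17, 7/17). Using Top: 2(10/17) + 4(7/17) = 48/17.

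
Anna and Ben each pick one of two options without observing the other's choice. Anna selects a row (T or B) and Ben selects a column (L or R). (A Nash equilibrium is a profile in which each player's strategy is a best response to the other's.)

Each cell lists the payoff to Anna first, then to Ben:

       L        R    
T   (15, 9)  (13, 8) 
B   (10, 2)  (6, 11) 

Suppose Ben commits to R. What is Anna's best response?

T

Against R, Anna earns 13 from T and 6 from B.
So T is the best response.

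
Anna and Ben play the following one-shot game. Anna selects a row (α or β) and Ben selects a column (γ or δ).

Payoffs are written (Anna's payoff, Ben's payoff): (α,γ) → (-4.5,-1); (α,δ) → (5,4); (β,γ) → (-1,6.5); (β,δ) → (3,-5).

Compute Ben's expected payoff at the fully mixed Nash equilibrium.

First find p, the probability Anna plays α, from Ben's indifference between γ and δ: −p + 6.5(1−p) = 4p − 5(1−p), giving p = 23/33.
Since Ben is indifferent in equilibrium, Ben's expected payoff equals the payoff from either column against (23/33, 10/33). Using γ: −(23/33) + 6.5(10/33) = 14/11.

14/11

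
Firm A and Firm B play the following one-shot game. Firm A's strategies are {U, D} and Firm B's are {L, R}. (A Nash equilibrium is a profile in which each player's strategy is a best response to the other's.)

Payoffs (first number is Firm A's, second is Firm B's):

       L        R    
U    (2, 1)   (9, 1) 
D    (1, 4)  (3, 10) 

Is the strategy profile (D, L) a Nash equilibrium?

No

At (D, L), Firm A earns 1; switching to U would give 2, so Firm A would deviate.
Firm B earns 4; switching to R would give 10, so Firm B would deviate.
Since at least one player can profitably deviate, this is not a Nash equilibrium.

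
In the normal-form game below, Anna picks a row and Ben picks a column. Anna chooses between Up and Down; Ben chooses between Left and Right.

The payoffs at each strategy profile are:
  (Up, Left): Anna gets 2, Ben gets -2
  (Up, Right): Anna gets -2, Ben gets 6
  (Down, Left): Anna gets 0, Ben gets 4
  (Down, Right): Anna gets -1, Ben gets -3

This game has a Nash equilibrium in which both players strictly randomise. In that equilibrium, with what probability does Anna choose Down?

Let x be the probability that Anna plays Up. In a completely mixed equilibrium, Ben must be indifferent between Left and Right.
Ben's expected payoff from Left is −2x + 4(1−x); from Right it is 6x − 3(1−x).
Setting these equal: −6x + 4 = 9x − 3, so x = 7/15.
Therefore Anna plays Down with probability 1 − 7/15 = 8/15.

8/15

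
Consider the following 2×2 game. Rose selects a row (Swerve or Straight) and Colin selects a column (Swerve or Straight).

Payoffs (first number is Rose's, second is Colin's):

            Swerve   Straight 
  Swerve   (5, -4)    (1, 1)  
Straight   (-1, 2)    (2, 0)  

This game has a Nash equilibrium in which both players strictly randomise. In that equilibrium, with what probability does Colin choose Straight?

6/7

Let y be the probability that Colin plays Swerve. In a completely mixed equilibrium, Rose must be indifferent between Swerve and Straight.
Rose's expected payoff from Swerve is 5y + (1−y); from Straight it is −y + 2(1−y).
Setting these equal: 4y + 1 = −3y + 2, so y = 1/7.
Therefore Colin plays Straight with probability 1 − 1/7 = 6/7.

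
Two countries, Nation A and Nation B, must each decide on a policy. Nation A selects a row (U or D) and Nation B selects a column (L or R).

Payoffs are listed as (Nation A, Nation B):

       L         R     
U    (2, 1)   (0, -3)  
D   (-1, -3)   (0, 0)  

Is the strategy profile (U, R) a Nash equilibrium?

At (U, R), Nation A earns 0; switching to D would give 0, so Nation A has no profitable deviation.
Nation B earns -3; switching to L would give 1, so Nation B would deviate.
Since at least one player can profitably deviate, this is not a Nash equilibrium.

No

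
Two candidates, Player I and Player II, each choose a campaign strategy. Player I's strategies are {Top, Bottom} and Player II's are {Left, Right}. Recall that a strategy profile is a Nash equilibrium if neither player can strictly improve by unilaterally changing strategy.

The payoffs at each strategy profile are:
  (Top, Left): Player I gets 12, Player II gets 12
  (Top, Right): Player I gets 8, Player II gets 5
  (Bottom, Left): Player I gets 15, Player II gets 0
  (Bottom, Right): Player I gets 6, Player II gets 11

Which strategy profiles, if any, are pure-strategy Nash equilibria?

(Top, Left): Player I prefers Bottom (15 > 12) — not an equilibrium.
(Top, Right): Player II prefers Left (12 > 5) — not an equilibrium.
(Bottom, Left): Player II prefers Right (11 > 0) — not an equilibrium.
(Bottom, Right): Player I prefers Top (8 > 6) — not an equilibrium.

none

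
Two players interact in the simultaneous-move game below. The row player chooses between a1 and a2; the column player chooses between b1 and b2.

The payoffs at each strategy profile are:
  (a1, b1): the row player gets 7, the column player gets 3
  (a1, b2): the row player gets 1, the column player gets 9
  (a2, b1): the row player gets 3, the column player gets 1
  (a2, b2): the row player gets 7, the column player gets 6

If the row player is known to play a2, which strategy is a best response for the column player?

b2

Against a2, the column player earns 1 from b1 and 6 from b2.
So b2 is the best response.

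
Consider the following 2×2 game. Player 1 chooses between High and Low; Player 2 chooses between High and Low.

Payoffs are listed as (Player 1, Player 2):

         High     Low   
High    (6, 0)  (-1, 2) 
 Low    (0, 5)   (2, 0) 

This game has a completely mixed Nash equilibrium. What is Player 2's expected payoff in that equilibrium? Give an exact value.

First find x, the probability Player 1 plays High, from Player 2's indifference between High and Low: 5(1−x) = 2x, giving x = 5/7.
Since Player 2 is indifferent in equilibrium, Player 2's expected payoff equals the payoff from either column against (5/7, 2/7). Using High: 5(2/7) = 10/7.

10/7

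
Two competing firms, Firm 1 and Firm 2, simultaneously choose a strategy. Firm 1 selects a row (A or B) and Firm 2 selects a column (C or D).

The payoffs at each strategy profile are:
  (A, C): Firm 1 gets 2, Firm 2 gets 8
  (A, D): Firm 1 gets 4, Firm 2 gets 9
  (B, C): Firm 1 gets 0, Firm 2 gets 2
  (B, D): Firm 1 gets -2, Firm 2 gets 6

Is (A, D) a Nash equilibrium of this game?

At (A, D), Firm 1 earns 4; switching to B would give -2, so Firm 1 has no profitable deviation.
Firm 2 earns 9; switching to C would give 8, so Firm 2 has no profitable deviation.
Neither player can gain by a unilateral deviation, so this profile is a Nash equilibrium.

Yes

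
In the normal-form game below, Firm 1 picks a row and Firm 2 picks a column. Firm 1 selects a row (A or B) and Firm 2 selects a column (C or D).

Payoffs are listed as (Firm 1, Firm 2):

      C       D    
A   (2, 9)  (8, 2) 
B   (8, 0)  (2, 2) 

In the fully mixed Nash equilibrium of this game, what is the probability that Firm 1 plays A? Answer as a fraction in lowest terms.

Let x be the probability that Firm 1 plays A. In a completely mixed equilibrium, Firm 2 must be indifferent between C and D.
Firm 2's expected payoff from C is 9x; from D it is 2x + 2(1−x).
Setting these equal: 9x = 2, so x = 2/9.

2/9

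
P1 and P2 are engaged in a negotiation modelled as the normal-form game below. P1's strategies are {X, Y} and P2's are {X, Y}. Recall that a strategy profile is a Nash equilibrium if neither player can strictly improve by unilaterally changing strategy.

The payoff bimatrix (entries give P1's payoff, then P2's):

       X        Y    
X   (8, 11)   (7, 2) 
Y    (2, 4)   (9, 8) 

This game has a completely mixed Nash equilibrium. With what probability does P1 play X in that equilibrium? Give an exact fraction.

Let r be the probability that P1 plays X. In a completely mixed equilibrium, P2 must be indifferent between X and Y.
P2's expected payoff from X is 11r + 4(1−r); from Y it is 2r + 8(1−r).
Setting these equal: 7r + 4 = −6r + 8, so r = 4/13.

4/13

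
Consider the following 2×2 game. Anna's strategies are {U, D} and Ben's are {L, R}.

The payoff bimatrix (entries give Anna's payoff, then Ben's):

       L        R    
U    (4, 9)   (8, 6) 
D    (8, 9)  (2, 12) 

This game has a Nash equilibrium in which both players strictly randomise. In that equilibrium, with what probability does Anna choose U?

Let r be the probability that Anna plays U. In a completely mixed equilibrium, Ben must be indifferent between L and R.
Ben's expected payoff from L is 9r + 9(1−r); from R it is 6r + 12(1−r).
Setting these equal: 9 = −6r + 12, so r = 1/2.

1/2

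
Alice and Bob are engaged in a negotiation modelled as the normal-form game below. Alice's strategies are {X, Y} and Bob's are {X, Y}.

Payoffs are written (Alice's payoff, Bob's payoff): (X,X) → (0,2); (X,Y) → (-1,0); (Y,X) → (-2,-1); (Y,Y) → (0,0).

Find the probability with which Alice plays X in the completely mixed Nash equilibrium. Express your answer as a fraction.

Let x be the probability that Alice plays X. In a completely mixed equilibrium, Bob must be indifferent between X and Y.
Bob's expected payoff from X is 2x − (1−x); from Y it is 0.
Setting these equal: 3x − 1 = 0, so x = 1/3.

1/3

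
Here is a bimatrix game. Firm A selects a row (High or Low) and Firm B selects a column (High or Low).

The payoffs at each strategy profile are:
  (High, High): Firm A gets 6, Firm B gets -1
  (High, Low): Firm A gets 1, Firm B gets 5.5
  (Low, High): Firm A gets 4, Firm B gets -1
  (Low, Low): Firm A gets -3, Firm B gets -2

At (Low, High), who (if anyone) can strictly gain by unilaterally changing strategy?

Firm A

Firm A at (Low, High) earns 4; deviating to High yields 6 — a strict improvement.
Firm B earns -1; deviating to Low yields -2 — not better.
Only Firm A has a strictly profitable deviation.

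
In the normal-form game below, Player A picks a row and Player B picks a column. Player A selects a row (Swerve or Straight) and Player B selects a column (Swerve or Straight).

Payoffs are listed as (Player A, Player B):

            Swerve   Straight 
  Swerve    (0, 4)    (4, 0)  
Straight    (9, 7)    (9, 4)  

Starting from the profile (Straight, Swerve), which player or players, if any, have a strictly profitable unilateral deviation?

Neither

Player A at (Straight, Swerve) earns 9; deviating to Swerve yields 0 — not better.
Player B earns 7; deviating to Straight yields 4 — not better.
Neither player can strictly improve; the profile is a Nash equilibrium.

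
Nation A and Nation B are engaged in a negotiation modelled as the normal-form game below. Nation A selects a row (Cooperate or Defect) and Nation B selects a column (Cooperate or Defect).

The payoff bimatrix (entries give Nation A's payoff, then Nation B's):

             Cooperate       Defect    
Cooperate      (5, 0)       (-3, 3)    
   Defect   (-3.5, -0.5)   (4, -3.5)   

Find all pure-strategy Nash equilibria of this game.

none

(Cooperate, Cooperate): Nation B prefers Defect (3 > 0) — not an equilibrium.
(Cooperate, Defect): Nation A prefers Defect (4 > -3) — not an equilibrium.
(Defect, Cooperate): Nation A prefers Cooperate (5 > -3.5) — not an equilibrium.
(Defect, Defect): Nation B prefers Cooperate (-0.5 > -3.5) — not an equilibrium.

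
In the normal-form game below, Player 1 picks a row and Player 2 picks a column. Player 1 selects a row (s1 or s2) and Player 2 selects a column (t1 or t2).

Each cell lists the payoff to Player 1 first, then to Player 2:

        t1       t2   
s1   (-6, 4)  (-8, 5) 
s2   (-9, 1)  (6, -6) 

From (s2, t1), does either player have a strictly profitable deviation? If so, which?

Player 1

Player 1 at (s2, t1) earns -9; deviating to s1 yields -6 — a strict improvement.
Player 2 earns 1; deviating to t2 yields -6 — not better.
Only Player 1 has a strictly profitable deviation.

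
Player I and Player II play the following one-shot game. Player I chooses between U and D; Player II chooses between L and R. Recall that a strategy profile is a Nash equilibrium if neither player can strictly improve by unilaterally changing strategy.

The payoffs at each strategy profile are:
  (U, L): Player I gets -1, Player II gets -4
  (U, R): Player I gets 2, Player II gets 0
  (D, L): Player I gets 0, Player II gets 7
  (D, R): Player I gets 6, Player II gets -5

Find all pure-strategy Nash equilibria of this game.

(U, L): Player I prefers D (0 > -1); Player II prefers R (0 > -4) — not an equilibrium.
(U, R): Player I prefers D (6 > 2) — not an equilibrium.
(D, L): Player I gets 0 ≥ -1 from U, and Player II gets 7 ≥ -5 from R — Nash equilibrium.
(D, R): Player II prefers L (7 > -5) — not an equilibrium.

(D, L)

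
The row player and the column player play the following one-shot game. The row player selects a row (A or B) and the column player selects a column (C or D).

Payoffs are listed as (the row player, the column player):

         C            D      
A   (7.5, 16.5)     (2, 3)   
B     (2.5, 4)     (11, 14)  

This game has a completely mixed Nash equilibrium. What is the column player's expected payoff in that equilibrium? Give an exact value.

438/47

First find p, the probability the row player plays A, from the column player's indifference between C and D: 16.5p + 4(1−p) = 3p + 14(1−p), giving p = 20/47.
Since the column player is indifferent in equilibrium, the column player's expected payoff equals the payoff from either column against (20/47, 27/47). Using C: 16.5(20/47) + 4(27/47) = 438/47.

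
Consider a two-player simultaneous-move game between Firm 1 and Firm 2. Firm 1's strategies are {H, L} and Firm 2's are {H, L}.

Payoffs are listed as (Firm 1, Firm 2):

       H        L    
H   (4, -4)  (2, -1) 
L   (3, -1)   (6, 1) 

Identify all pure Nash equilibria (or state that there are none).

(H, H): Firm 2 prefers L (-1 > -4) — not an equilibrium.
(H, L): Firm 1 prefers L (6 > 2) — not an equilibrium.
(L, H): Firm 1 prefers H (4 > 3); Firm 2 prefers L (1 > -1) — not an equilibrium.
(L, L): Firm 1 gets 6 ≥ 2 from H, and Firm 2 gets 1 ≥ -1 from H — Nash equilibrium.

(L, L)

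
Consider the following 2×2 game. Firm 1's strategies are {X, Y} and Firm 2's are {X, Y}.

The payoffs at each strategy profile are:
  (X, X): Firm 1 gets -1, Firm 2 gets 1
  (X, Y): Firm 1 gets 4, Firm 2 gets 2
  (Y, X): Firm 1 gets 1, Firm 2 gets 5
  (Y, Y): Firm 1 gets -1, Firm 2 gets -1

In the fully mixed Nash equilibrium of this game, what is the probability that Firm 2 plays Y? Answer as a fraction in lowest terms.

Let c be the probability that Firm 2 plays X. In a completely mixed equilibrium, Firm 1 must be indifferent between X and Y.
Firm 1's expected payoff from X is −c + 4(1−c); from Y it is c − (1−c).
Setting these equal: −5c + 4 = 2c − 1, so c = 5/7.
Therefore Firm 2 plays Y with probability 1 − 5/7 = 2/7.

2/7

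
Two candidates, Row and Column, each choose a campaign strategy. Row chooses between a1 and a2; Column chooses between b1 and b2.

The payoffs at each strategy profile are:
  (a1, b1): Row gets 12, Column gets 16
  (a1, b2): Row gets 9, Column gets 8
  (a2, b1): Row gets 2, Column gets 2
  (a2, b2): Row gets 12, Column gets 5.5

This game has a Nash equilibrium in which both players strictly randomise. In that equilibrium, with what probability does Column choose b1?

Let q be the probability that Column plays b1. In a completely mixed equilibrium, Row must be indifferent between a1 and a2.
Row's expected payoff from a1 is 12q + 9(1−q); from a2 it is 2q + 12(1−q).
Setting these equal: 3q + 9 = −10q + 12, so q = 3/13.

3/13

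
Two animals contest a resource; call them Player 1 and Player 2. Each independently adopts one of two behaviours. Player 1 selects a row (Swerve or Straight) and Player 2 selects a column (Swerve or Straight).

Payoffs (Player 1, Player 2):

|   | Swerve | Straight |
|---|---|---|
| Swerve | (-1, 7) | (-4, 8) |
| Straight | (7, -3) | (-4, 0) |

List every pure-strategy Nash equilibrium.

(Swerve, Straight) and (Straight, Straight)

(Swerve, Swerve): Player 1 prefers Straight (7 > -1); Player 2 prefers Straight (8 > 7) — not an equilibrium.
(Swerve, Straight): Player 1 gets -4 ≥ -4 from Straight, and Player 2 gets 8 ≥ 7 from Swerve — Nash equilibrium.
(Straight, Swerve): Player 2 prefers Straight (0 > -3) — not an equilibrium.
(Straight, Straight): Player 1 gets -4 ≥ -4 from Swerve, and Player 2 gets 0 ≥ -3 from Swerve — Nash equilibrium.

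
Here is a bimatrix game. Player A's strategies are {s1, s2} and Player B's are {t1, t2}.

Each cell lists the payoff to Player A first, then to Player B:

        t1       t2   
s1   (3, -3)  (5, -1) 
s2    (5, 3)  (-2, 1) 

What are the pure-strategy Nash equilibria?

(s1, t1): Player A prefers s2 (5 > 3); Player B prefers t2 (-1 > -3) — not an equilibrium.
(s1, t2): Player A gets 5 ≥ -2 from s2, and Player B gets -1 ≥ -3 from t1 — Nash equilibrium.
(s2, t1): Player A gets 5 ≥ 3 from s1, and Player B gets 3 ≥ 1 from t2 — Nash equilibrium.
(s2, t2): Player A prefers s1 (5 > -2); Player B prefers t1 (3 > 1) — not an equilibrium.

(s1, t2) and (s2, t1)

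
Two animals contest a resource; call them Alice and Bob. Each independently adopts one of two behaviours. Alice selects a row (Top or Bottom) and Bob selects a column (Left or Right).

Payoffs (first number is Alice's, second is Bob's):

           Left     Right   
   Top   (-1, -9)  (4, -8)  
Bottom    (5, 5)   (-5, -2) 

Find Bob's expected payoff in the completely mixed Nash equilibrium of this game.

First find p, the probability Alice plays Top, from Bob's indifference between Left and Right: −9p + 5(1−p) = −8p − 2(1−p), giving p = 7/8.
Since Bob is indifferent in equilibrium, Bob's expected payoff equals the payoff from either column against (7/8, 1/8). Using Left: −9(7/8) + 5(1/8) = -29/4.

-29/4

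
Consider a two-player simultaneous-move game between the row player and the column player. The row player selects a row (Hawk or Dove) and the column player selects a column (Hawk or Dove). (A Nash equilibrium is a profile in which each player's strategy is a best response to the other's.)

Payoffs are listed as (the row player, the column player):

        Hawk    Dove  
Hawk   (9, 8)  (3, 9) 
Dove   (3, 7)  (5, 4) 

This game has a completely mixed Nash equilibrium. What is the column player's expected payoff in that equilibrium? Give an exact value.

31/4

First find p, the probability the row player plays Hawk, from the column player's indifference between Hawk and Dove: 8p + 7(1−p) = 9p + 4(1−p), giving p = 3/4.
Since the column player is indifferent in equilibrium, the column player's expected payoff equals the payoff from either column against (3/4, 1/4). Using Hawk: 8(3/4) + 7(1/4) = 31/4.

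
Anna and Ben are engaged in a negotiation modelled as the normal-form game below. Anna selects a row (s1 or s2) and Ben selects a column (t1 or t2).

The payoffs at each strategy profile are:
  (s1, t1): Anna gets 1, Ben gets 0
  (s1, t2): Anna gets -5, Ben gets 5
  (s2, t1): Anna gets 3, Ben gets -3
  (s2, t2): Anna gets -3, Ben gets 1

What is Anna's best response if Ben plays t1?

s2

Against t1, Anna earns 1 from s1 and 3 from s2.
So s2 is the best response.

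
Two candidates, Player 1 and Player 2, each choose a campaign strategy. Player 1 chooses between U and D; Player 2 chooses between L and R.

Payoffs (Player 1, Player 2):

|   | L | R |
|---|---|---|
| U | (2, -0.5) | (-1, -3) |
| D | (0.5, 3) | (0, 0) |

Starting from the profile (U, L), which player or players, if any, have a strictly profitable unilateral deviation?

Neither

Player 1 at (U, L) earns 2; deviating to D yields 0.5 — not better.
Player 2 earns -0.5; deviating to R yields -3 — not better.
Neither player can strictly improve; the profile is a Nash equilibrium.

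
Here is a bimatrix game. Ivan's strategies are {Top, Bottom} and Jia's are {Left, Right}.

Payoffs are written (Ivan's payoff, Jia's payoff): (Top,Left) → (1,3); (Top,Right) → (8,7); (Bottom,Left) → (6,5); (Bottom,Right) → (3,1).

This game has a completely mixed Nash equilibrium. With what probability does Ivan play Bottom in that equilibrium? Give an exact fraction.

Let r be the probability that Ivan plays Top. In a completely mixed equilibrium, Jia must be indifferent between Left and Right.
Jia's expected payoff from Left is 3r + 5(1−r); from Right it is 7r + (1−r).
Setting these equal: −2r + 5 = 6r + 1, so r = 1/2.
Therefore Ivan plays Bottom with probability 1 − 1/2 = 1/2.

1/2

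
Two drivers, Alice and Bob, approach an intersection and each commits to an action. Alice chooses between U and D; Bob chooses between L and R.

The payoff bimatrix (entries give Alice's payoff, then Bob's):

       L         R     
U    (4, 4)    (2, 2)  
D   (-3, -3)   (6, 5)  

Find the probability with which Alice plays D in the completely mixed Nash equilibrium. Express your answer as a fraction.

Let r be the probability that Alice plays U. In a completely mixed equilibrium, Bob must be indifferent between L and R.
Bob's expected payoff from L is 4r − 3(1−r); from R it is 2r + 5(1−r).
Setting these equal: 7r − 3 = −3r + 5, so r = 4/5.
Therefore Alice plays D with probability 1 − 4/5 = 1/5.

1/5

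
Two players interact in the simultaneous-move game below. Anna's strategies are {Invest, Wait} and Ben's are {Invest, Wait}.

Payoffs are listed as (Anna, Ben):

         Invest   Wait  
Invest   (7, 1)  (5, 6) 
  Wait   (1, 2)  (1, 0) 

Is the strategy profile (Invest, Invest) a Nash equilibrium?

No

At (Invest, Invest), Anna earns 7; switching to Wait would give 1, so Anna has no profitable deviation.
Ben earns 1; switching to Wait would give 6, so Ben would deviate.
Since at least one player can profitably deviate, this is not a Nash equilibrium.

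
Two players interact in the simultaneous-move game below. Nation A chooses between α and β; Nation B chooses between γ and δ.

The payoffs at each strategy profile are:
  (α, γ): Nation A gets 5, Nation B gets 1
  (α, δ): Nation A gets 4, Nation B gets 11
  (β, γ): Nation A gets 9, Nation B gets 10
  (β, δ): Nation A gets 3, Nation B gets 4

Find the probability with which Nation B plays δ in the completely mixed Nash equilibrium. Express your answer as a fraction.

Let q be the probability that Nation B plays γ. In a completely mixed equilibrium, Nation A must be indifferent between α and β.
Nation A's expected payoff from α is 5q + 4(1−q); from β it is 9q + 3(1−q).
Setting these equal: q + 4 = 6q + 3, so q = 1/5.
Therefore Nation B plays δ with probability 1 − 1/5 = 4/5.

4/5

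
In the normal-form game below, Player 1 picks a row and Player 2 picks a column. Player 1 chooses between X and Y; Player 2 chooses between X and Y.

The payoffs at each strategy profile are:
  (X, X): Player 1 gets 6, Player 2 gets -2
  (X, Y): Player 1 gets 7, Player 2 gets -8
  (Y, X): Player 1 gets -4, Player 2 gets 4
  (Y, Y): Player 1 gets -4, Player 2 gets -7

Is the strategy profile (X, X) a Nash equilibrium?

Yes

At (X, X), Player 1 earns 6; switching to Y would give -4, so Player 1 has no profitable deviation.
Player 2 earns -2; switching to Y would give -8, so Player 2 has no profitable deviation.
Neither player can gain by a unilateral deviation, so this profile is a Nash equilibrium.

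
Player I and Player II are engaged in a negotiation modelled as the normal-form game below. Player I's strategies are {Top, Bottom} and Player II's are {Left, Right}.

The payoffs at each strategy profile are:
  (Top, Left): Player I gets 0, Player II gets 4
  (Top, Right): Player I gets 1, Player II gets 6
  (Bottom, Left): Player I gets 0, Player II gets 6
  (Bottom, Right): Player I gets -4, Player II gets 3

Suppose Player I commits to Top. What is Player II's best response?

Against Top, Player II earns 4 from Left and 6 from Right.
So Right is the best response.

Right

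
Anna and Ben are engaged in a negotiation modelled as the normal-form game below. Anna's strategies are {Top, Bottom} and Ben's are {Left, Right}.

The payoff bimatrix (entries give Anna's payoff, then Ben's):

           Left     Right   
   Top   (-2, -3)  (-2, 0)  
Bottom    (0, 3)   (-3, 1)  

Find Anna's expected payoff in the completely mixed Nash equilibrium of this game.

First find y, the probability Ben plays Left, from Anna's indifference between Top and Bottom: −2y − 2(1−y) = −3(1−y), giving y = 1/3.
Since Anna is indifferent in equilibrium, Anna's expected payoff equals the payoff from either row against (1/3, 2/3). Using Top: −2(1/3) − 2(2/3) = -2.

-2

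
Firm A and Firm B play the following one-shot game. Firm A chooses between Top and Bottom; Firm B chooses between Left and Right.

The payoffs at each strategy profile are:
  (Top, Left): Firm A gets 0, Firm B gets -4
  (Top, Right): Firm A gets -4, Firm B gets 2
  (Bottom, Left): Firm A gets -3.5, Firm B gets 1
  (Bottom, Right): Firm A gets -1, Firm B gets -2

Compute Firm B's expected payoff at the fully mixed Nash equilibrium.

-2/3

First find p, the probability Firm A plays Top, from Firm B's indifference between Left and Right: −4p + (1−p) = 2p − 2(1−p), giving p = 1/3.
Since Firm B is indifferent in equilibrium, Firm B's expected payoff equals the payoff from either column against (1/3, 2/3). Using Left: −4(1/3) + (2/3) = -2/3.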